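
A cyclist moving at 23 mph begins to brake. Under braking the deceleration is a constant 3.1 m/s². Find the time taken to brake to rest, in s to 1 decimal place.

23 mph × 0.44704 = 10.2819 m/s.
Braking time = v/a = 10.2819 / 3.100 = 3.317 s.

Braking time ≈ 3.3 s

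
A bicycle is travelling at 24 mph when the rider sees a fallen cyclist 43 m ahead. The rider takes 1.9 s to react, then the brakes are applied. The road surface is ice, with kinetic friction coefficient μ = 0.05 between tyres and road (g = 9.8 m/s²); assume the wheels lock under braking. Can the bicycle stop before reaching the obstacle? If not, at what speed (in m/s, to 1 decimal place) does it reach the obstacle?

24 mph × 0.44704 = 10.7290 m/s.
a = μg = 0.05 × 9.8 = 0.490 m/s².
Reaction distance = 10.7290 × 1.9 = 20.385 m.
Braking distance needed to stop: v²/(2a) = 115.111 / 0.980 = 117.460 m, so total needed = 20.385 + 117.460 = 137.845 m > 43 m — it cannot stop.
Distance remaining when braking begins: 43 − 20.385 = 22.615 m.
v² = v₀² − 2a·d = 115.111 − 2 × 0.490 × 22.615 = 92.948 m²/s².
v = √92.948 = 9.641 m/s.

No — it strikes the obstacle at 9.6 m/s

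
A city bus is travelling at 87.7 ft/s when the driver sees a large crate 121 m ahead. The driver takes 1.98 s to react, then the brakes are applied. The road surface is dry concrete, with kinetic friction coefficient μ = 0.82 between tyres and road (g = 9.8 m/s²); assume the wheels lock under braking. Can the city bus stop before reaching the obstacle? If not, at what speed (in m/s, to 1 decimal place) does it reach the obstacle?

87.7 ft/s × 0.3048 = 26.7310 m/s.
a = μg = 0.82 × 9.8 = 8.036 m/s².
Reaction distance = 26.7310 × 1.98 = 52.927 m.
Braking distance = v²/(2a) = 714.546 / 16.072 = 44.459 m.
Total stopping distance = 52.927 + 44.459 = 97.386 m, vs 121 m available — it stops with 121 − 97.386 = 23.614 m to spare.

Yes — it stops about 23.6 m short of the obstacle, so it never reaches it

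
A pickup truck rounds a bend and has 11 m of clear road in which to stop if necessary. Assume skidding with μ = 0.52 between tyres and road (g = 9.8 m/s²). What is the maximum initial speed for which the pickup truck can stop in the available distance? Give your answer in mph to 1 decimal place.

Maximum speed ≈ 23.7 mph

a = μg = 0.52 × 9.8 = 5.096 m/s².
v²/(2a) = d ⇒ v = √(2 × 5.096 × 11) = √112.11 = 10.5882 m/s.
10.5882 m/s ÷ 0.44704 = 23.685 mph.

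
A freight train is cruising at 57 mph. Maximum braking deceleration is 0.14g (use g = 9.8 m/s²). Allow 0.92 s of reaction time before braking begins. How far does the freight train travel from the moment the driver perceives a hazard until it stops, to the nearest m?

57 mph × 0.44704 = 25.4813 m/s.
a = 0.14 × 9.8 = 1.372 m/s².
Reaction distance = v·t_r = 25.4813 × 0.92 = 23.443 m.
Braking distance = v²/(2a) = 25.4813² / (2 × 1.372) = 649.297 / 2.744 = 236.624 m.
Total = 23.443 + 236.624 = 260.067 m.

Total stopping distance ≈ 260 m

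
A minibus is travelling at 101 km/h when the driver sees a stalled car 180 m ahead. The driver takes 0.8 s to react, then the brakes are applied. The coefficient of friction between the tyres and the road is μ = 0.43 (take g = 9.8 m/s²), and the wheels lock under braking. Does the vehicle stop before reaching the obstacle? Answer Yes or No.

101 km/h ÷ 3.6 = 28.0556 m/s.
a = μg = 0.43 × 9.8 = 4.214 m/s².
Reaction distance = 28.0556 × 0.8 = 22.444 m.
Braking distance = v²/(2a) = 787.117 / 8.428 = 93.393 m.
Total stopping distance = 22.444 + 93.393 = 115.837 m, vs 180 m available — it stops with 180 − 115.837 = 64.163 m to spare.

Yes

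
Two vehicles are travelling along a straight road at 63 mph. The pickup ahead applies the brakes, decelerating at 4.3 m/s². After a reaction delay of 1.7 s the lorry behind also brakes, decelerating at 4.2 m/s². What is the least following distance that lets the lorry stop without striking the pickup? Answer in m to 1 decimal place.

Minimum gap ≈ 50.1 m

63 mph × 0.44704 = 28.1635 m/s.
Leader travels v²/(2a_L) = 793.183 / 8.600 = 92.231 m before stopping.
Follower covers v·t_r = 28.1635 × 1.7 = 47.878 m while reacting, then v²/(2a_F) = 793.183 / 8.400 = 94.427 m while braking, for a total of 47.878 + 94.427 = 142.305 m.
Since a_F ≤ a_L and the follower starts braking later, the follower is never slower than the leader, so the closest approach is when both have stopped.
Minimum gap = 142.305 − 92.231 = 50.074 m.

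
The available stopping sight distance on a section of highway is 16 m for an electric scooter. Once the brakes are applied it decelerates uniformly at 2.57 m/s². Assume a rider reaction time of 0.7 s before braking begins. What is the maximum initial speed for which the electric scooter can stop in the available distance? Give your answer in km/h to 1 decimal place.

Maximum speed ≈ 26.8 km/h

Stopping distance: v·t_r + v²/(2a) = 16 with t_r = 0.7 s and a = 2.570 m/s².
So v² + 3.598 v − 82.24 = 0.
Positive root: v = −a·t_r + √((a·t_r)² + 2a·d) = −1.799 + √(3.236 + 82.24) = 7.4463 m/s.
7.4463 m/s × 3.6 = 26.807 km/h.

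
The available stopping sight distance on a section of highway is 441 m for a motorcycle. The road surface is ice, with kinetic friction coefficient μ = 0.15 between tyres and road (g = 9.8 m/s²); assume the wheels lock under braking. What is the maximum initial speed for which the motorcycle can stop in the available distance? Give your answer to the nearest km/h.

Maximum speed ≈ 130 km/h

a = μg = 0.15 × 9.8 = 1.470 m/s².
v²/(2a) = d ⇒ v = √(2 × 1.470 × 441) = √1296.54 = 36.0075 m/s.
36.0075 m/s × 3.6 = 129.627 km/h.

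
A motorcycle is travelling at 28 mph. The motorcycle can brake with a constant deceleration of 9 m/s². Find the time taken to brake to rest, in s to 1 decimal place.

Braking time ≈ 1.4 s

28 mph × 0.44704 = 12.5171 m/s.
Braking time = v/a = 12.5171 / 9.000 = 1.391 s.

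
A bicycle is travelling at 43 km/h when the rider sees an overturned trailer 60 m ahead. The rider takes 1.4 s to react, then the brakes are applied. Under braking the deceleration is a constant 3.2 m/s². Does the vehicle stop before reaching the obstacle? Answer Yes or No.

43 km/h ÷ 3.6 = 11.9444 m/s.
Reaction distance = 11.9444 × 1.4 = 16.722 m.
Braking distance = v²/(2a) = 142.669 / 6.400 = 22.292 m.
Total stopping distance = 16.722 + 22.292 = 39.014 m, vs 60 m available — it stops with 60 − 39.014 = 20.986 m to spare.

Yes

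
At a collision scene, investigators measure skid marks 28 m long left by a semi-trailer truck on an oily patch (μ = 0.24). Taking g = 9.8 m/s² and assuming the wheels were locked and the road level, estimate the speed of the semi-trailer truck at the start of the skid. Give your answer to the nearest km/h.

Initial speed ≈ 41 km/h

Deceleration a = μg = 0.24 × 9.8 = 2.352 m/s².
v = √(2a·d) = √(2 × 2.352 × 28) = √131.712 = 11.4766 m/s.
= 11.4766 × 3.6 = 41.316 km/h.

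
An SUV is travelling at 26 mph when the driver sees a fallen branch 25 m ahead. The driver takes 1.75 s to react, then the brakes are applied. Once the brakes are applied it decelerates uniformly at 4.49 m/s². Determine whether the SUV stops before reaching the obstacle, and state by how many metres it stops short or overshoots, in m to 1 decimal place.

26 mph × 0.44704 = 11.6230 m/s.
Reaction distance = 11.6230 × 1.75 = 20.340 m.
Braking distance = v²/(2a) = 135.094 / 8.980 = 15.044 m.
Total stopping distance = 20.340 + 15.044 = 35.384 m, vs 25 m available — it cannot stop in time and overshoots by 35.384 − 25 = 10.384 m.

No — it overshoots by 10.4 m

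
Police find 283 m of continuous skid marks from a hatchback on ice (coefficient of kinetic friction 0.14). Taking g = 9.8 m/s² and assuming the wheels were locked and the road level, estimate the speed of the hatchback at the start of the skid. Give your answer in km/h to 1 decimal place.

Deceleration a = μg = 0.14 × 9.8 = 1.372 m/s².
v = √(2a·d) = √(2 × 1.372 × 283) = √776.552 = 27.8667 m/s.
= 27.8667 × 3.6 = 100.320 km/h.

Initial speed ≈ 100.3 km/h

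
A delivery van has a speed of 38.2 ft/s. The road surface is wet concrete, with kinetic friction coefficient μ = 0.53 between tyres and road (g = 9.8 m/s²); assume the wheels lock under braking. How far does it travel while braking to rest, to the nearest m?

38.2 ft/s × 0.3048 = 11.6434 m/s.
a = μg = 0.53 × 9.8 = 5.194 m/s².
Braking distance = v²/(2a) = 11.6434² / (2 × 5.194) = 135.569 / 10.388 = 13.051 m.

Braking distance ≈ 13 m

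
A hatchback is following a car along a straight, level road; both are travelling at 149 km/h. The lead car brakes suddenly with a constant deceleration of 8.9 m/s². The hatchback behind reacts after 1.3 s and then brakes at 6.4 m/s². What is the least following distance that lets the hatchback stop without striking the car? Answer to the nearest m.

Minimum gap ≈ 91 m

149 km/h ÷ 3.6 = 41.3889 m/s.
Leader travels v²/(2a_L) = 1713.041 / 17.800 = 96.238 m before stopping.
Follower covers v·t_r = 41.3889 × 1.3 = 53.806 m while reacting, then v²/(2a_F) = 1713.041 / 12.800 = 133.831 m while braking, for a total of 53.806 + 133.831 = 187.637 m.
Since a_F ≤ a_L and the follower starts braking later, the follower is never slower than the leader, so the closest approach is when both have stopped.
Minimum gap = 187.637 − 96.238 = 91.399 m.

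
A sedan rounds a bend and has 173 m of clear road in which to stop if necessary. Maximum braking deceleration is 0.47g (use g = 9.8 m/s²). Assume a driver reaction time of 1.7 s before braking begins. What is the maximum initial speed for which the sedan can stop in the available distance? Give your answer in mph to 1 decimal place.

a = 0.47 × 9.8 = 4.606 m/s².
Stopping distance: v·t_r + v²/(2a) = 173 with t_r = 1.7 s and a = 4.606 m/s².
So v² + 15.660 v − 1593.68 = 0.
Positive root: v = −a·t_r + √((a·t_r)² + 2a·d) = −7.830 + √(61.309 + 1593.68) = 32.8516 m/s.
32.8516 m/s ÷ 0.44704 = 73.487 mph.

Maximum speed ≈ 73.5 mph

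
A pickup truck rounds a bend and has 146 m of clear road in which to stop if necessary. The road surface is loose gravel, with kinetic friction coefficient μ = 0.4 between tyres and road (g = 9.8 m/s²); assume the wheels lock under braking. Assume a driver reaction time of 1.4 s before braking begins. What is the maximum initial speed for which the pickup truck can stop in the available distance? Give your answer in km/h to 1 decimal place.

Maximum speed ≈ 103.6 km/h

a = μg = 0.4 × 9.8 = 3.920 m/s².
Stopping distance: v·t_r + v²/(2a) = 146 with t_r = 1.4 s and a = 3.920 m/s².
So v² + 10.976 v − 1144.64 = 0.
Positive root: v = −a·t_r + √((a·t_r)² + 2a·d) = −5.488 + √(30.118 + 1144.64) = 28.7867 m/s.
28.7867 m/s × 3.6 = 103.632 km/h.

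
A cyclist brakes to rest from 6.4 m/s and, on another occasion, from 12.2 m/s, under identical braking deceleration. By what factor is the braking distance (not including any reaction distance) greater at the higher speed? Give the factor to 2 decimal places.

Braking distance d = v²/(2a), so with a fixed, d ∝ v².
Factor = (12.2/6.4)² = 1.9062² = 3.6336.

Factor ≈ 3.63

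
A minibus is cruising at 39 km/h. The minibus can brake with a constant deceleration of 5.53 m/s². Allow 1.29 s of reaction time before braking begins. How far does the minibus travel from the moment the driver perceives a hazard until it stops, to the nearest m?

39 km/h ÷ 3.6 = 10.8333 m/s.
Reaction distance = v·t_r = 10.8333 × 1.29 = 13.975 m.
Braking distance = v²/(2a) = 10.8333² / (2 × 5.530) = 117.360 / 11.060 = 10.611 m.
Total = 13.975 + 10.611 = 24.586 m.

Total stopping distance ≈ 25 m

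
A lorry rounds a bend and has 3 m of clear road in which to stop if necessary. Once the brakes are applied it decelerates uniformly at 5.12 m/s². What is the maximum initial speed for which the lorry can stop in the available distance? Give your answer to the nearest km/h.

v²/(2a) = d ⇒ v = √(2 × 5.120 × 3) = √30.72 = 5.5426 m/s.
5.5426 m/s × 3.6 = 19.953 km/h.

Maximum speed ≈ 20 km/h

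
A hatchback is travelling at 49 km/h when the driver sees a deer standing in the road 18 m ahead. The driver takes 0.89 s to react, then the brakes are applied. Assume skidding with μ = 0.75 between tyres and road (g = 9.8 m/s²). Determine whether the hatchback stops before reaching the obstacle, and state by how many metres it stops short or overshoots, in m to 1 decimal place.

No — it overshoots by 6.7 m

49 km/h ÷ 3.6 = 13.6111 m/s.
a = μg = 0.75 × 9.8 = 7.350 m/s².
Reaction distance = 13.6111 × 0.89 = 12.114 m.
Braking distance = v²/(2a) = 185.262 / 14.700 = 12.603 m.
Total stopping distance = 12.114 + 12.603 = 24.717 m, vs 18 m available — it cannot stop in time and overshoots by 24.717 − 18 = 6.717 m.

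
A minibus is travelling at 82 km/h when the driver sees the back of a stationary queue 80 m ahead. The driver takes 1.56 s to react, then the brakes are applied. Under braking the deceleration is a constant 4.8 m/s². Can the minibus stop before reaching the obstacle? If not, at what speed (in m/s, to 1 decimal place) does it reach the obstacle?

82 km/h ÷ 3.6 = 22.7778 m/s.
Reaction distance = 22.7778 × 1.56 = 35.533 m.
Braking distance needed to stop: v²/(2a) = 518.828 / 9.600 = 54.045 m, so total needed = 35.533 + 54.045 = 89.578 m > 80 m — it cannot stop.
Distance remaining when braking begins: 80 − 35.533 = 44.467 m.
v² = v₀² − 2a·d = 518.828 − 2 × 4.800 × 44.467 = 91.945 m²/s².
v = √91.945 = 9.589 m/s.

No — it strikes the obstacle at 9.6 m/s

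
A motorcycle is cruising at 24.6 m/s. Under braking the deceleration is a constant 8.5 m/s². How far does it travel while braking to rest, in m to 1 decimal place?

Braking distance = v²/(2a) = 24.6000² / (2 × 8.500) = 605.160 / 17.000 = 35.598 m.

Braking distance ≈ 35.6 m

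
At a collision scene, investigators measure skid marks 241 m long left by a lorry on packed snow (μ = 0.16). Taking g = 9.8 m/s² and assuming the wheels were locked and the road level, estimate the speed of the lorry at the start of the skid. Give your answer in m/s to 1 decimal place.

Initial speed ≈ 27.5 m/s

Deceleration a = μg = 0.16 × 9.8 = 1.568 m/s².
v = √(2a·d) = √(2 × 1.568 × 241) = √755.776 = 27.4914 m/s.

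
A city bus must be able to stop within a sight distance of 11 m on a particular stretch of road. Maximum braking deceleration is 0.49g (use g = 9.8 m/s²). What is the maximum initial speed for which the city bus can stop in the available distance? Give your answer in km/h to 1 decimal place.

a = 0.49 × 9.8 = 4.802 m/s².
v²/(2a) = d ⇒ v = √(2 × 4.802 × 11) = √105.64 = 10.2781 m/s.
10.2781 m/s × 3.6 = 37.001 km/h.

Maximum speed ≈ 37.0 km/h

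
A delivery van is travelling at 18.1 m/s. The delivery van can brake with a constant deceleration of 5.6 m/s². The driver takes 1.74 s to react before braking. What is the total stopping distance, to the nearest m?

Total stopping distance ≈ 61 m

Reaction distance = v·t_r = 18.1000 × 1.74 = 31.494 m.
Braking distance = v²/(2a) = 18.1000² / (2 × 5.600) = 327.610 / 11.200 = 29.251 m.
Total = 31.494 + 29.251 = 60.745 m.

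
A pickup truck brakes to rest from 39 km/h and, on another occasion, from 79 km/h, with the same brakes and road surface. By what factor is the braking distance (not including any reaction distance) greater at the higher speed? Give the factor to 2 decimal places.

Factor ≈ 4.10

Braking distance d = v²/(2a), so with a fixed, d ∝ v².
Factor = (79/39)² = 2.0256² = 4.1031.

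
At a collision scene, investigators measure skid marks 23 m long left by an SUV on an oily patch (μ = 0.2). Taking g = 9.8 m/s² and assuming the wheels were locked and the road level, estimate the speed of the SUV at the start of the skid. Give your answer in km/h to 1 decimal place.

Deceleration a = μg = 0.2 × 9.8 = 1.960 m/s².
v = √(2a·d) = √(2 × 1.960 × 23) = √90.160 = 9.4953 m/s.
= 9.4953 × 3.6 = 34.183 km/h.

Initial speed ≈ 34.2 km/h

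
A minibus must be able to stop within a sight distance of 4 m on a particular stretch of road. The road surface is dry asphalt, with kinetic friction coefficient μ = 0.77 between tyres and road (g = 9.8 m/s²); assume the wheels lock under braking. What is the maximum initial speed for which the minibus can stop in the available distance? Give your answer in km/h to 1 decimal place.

Maximum speed ≈ 28.0 km/h

a = μg = 0.77 × 9.8 = 7.546 m/s².
v²/(2a) = d ⇒ v = √(2 × 7.546 × 4) = √60.37 = 7.7698 m/s.
7.7698 m/s × 3.6 = 27.971 km/h.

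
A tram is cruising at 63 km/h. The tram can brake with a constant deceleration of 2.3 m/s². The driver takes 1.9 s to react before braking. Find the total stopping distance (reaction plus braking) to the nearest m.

63 km/h ÷ 3.6 = 17.5000 m/s.
Reaction distance = v·t_r = 17.5000 × 1.9 = 33.250 m.
Braking distance = v²/(2a) = 17.5000² / (2 × 2.300) = 306.250 / 4.600 = 66.576 m.
Total = 33.250 + 66.576 = 99.826 m.

Total stopping distance ≈ 100 m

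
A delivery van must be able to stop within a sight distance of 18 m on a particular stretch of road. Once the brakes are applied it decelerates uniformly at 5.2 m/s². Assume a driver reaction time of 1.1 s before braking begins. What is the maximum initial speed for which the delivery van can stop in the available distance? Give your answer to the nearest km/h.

Maximum speed ≈ 33 km/h

Stopping distance: v·t_r + v²/(2a) = 18 with t_r = 1.1 s and a = 5.200 m/s².
So v² + 11.440 v − 187.20 = 0.
Positive root: v = −a·t_r + √((a·t_r)² + 2a·d) = −5.720 + √(32.718 + 187.20) = 9.1096 m/s.
9.1096 m/s × 3.6 = 32.795 km/h.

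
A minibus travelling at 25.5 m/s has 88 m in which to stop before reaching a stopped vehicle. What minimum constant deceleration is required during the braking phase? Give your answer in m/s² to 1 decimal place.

Required deceleration ≈ 3.7 m/s²

v² = 2a·d ⇒ a = v²/(2d) = 25.5000² / (2 × 88.000) = 650.250 / 176.000 = 3.6946 m/s².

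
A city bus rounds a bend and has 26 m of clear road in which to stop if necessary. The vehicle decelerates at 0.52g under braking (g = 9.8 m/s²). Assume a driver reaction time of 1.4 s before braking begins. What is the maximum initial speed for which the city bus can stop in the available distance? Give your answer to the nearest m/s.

a = 0.52 × 9.8 = 5.096 m/s².
Stopping distance: v·t_r + v²/(2a) = 26 with t_r = 1.4 s and a = 5.096 m/s².
So v² + 14.269 v − 264.99 = 0.
Positive root: v = −a·t_r + √((a·t_r)² + 2a·d) = −7.134 + √(50.894 + 264.99) = 10.6391 m/s.

Maximum speed ≈ 11 m/s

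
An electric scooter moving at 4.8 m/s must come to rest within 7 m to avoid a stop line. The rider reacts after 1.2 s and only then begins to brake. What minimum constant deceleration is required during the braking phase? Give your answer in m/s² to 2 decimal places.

Distance covered during reaction = 4.8000 × 1.2 = 5.760 m.
Distance available for braking: 7 − 5.760 = 1.240 m.
v² = 2a·d ⇒ a = v²/(2d) = 4.8000² / (2 × 1.240) = 23.040 / 2.480 = 9.2903 m/s².

Required deceleration ≈ 9.29 m/s²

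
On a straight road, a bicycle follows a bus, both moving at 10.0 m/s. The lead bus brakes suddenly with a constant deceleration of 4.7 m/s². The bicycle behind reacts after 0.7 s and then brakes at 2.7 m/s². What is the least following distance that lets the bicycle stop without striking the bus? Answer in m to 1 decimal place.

Leader travels v²/(2a_L) = 100.000 / 9.400 = 10.638 m before stopping.
Follower covers v·t_r = 10.0000 × 0.7 = 7.000 m while reacting, then v²/(2a_F) = 100.000 / 5.400 = 18.519 m while braking, for a total of 7.000 + 18.519 = 25.519 m.
Since a_F ≤ a_L and the follower starts braking later, the follower is never slower than the leader, so the closest approach is when both have stopped.
Minimum gap = 25.519 − 10.638 = 14.881 m.

Minimum gap ≈ 14.9 m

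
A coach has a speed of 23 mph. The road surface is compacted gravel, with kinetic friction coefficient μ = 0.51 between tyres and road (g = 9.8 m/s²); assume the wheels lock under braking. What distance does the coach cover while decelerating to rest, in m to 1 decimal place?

Braking distance ≈ 10.6 m

23 mph × 0.44704 = 10.2819 m/s.
a = μg = 0.51 × 9.8 = 4.998 m/s².
Braking distance = v²/(2a) = 10.2819² / (2 × 4.998) = 105.717 / 9.996 = 10.576 m.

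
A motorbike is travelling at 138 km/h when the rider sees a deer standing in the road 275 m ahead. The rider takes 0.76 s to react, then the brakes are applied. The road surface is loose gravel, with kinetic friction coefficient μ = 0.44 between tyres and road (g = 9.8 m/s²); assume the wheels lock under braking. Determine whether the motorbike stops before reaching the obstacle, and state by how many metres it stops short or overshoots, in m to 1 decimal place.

138 km/h ÷ 3.6 = 38.3333 m/s.
a = μg = 0.44 × 9.8 = 4.312 m/s².
Reaction distance = 38.3333 × 0.76 = 29.133 m.
Braking distance = v²/(2a) = 1469.442 / 8.624 = 170.390 m.
Total stopping distance = 29.133 + 170.390 = 199.523 m, vs 275 m available — it stops with 275 − 199.523 = 75.477 m to spare.

Yes — it stops 75.5 m short of the obstacle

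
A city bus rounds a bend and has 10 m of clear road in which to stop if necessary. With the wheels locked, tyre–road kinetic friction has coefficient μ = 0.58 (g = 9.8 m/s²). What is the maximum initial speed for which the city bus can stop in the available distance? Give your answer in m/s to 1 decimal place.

Maximum speed ≈ 10.7 m/s

a = μg = 0.58 × 9.8 = 5.684 m/s².
v²/(2a) = d ⇒ v = √(2 × 5.684 × 10) = √113.68 = 10.6621 m/s.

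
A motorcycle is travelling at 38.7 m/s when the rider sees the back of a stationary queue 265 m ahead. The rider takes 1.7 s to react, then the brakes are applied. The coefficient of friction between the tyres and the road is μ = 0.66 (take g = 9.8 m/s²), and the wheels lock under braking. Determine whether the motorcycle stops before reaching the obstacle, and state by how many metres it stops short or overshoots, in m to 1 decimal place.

a = μg = 0.66 × 9.8 = 6.468 m/s².
Reaction distance = 38.7000 × 1.7 = 65.790 m.
Braking distance = v²/(2a) = 1497.690 / 12.936 = 115.777 m.
Total stopping distance = 65.790 + 115.777 = 181.567 m, vs 265 m available — it stops with 265 − 181.567 = 83.433 m to spare.

Yes — it stops 83.4 m short of the obstacle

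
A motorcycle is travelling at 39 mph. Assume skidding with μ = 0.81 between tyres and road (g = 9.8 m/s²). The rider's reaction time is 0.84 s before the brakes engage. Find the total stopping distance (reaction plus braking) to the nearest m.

39 mph × 0.44704 = 17.4346 m/s.
a = μg = 0.81 × 9.8 = 7.938 m/s².
Reaction distance = v·t_r = 17.4346 × 0.84 = 14.645 m.
Braking distance = v²/(2a) = 17.4346² / (2 × 7.938) = 303.965 / 15.876 = 19.146 m.
Total = 14.645 + 19.146 = 33.791 m.

Total stopping distance ≈ 34 m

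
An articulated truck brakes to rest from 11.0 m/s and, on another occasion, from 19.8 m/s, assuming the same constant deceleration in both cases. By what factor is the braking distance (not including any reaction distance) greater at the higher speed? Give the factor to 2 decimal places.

Braking distance d = v²/(2a), so with a fixed, d ∝ v².
Factor = (19.8/11.0)² = 1.8000² = 3.2400.

Factor ≈ 3.24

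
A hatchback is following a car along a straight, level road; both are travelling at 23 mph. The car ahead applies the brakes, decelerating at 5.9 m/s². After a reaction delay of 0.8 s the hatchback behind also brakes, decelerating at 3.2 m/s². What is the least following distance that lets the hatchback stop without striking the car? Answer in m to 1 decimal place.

Minimum gap ≈ 15.8 m

23 mph × 0.44704 = 10.2819 m/s.
Leader travels v²/(2a_L) = 105.717 / 11.800 = 8.959 m before stopping.
Follower covers v·t_r = 10.2819 × 0.8 = 8.226 m while reacting, then v²/(2a_F) = 105.717 / 6.400 = 16.518 m while braking, for a total of 8.226 + 16.518 = 24.744 m.
Since a_F ≤ a_L and the follower starts braking later, the follower is never slower than the leader, so the closest approach is when both have stopped.
Minimum gap = 24.744 − 8.959 = 15.785 m.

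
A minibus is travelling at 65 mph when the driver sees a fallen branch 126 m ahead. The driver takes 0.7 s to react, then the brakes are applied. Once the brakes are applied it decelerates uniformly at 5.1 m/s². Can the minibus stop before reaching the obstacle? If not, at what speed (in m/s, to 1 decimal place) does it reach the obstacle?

65 mph × 0.44704 = 29.0576 m/s.
Reaction distance = 29.0576 × 0.7 = 20.340 m.
Braking distance = v²/(2a) = 844.344 / 10.200 = 82.779 m.
Total stopping distance = 20.340 + 82.779 = 103.119 m, vs 126 m available — it stops with 126 − 103.119 = 22.881 m to spare.

Yes — it stops about 22.9 m short of the obstacle, so it never reaches it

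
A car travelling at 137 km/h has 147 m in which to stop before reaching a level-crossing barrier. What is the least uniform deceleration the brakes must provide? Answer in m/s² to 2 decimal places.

137 km/h ÷ 3.6 = 38.0556 m/s.
v² = 2a·d ⇒ a = v²/(2d) = 38.0556² / (2 × 147.000) = 1448.229 / 294.000 = 4.9259 m/s².

Required deceleration ≈ 4.93 m/s²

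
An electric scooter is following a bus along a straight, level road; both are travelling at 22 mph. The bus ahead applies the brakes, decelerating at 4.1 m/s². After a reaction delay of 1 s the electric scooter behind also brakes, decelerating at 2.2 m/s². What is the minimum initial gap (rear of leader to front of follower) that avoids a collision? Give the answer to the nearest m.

Minimum gap ≈ 20 m

22 mph × 0.44704 = 9.8349 m/s.
Leader travels v²/(2a_L) = 96.725 / 8.200 = 11.796 m before stopping.
Follower covers v·t_r = 9.8349 × 1 = 9.835 m while reacting, then v²/(2a_F) = 96.725 / 4.400 = 21.983 m while braking, for a total of 9.835 + 21.983 = 31.818 m.
Since a_F ≤ a_L and the follower starts braking later, the follower is never slower than the leader, so the closest approach is when both have stopped.
Minimum gap = 31.818 − 11.796 = 20.022 m.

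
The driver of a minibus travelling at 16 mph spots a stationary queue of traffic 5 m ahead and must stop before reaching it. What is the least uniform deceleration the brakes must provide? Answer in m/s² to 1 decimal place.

Required deceleration ≈ 5.1 m/s²

16 mph × 0.44704 = 7.1526 m/s.
v² = 2a·d ⇒ a = v²/(2d) = 7.1526² / (2 × 5.000) = 51.160 / 10.000 = 5.1160 m/s².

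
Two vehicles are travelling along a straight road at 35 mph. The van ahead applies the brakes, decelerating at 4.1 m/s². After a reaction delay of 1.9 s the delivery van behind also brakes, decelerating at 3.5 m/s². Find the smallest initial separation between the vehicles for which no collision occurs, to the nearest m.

35 mph × 0.44704 = 15.6464 m/s.
Leader travels v²/(2a_L) = 244.810 / 8.200 = 29.855 m before stopping.
Follower covers v·t_r = 15.6464 × 1.9 = 29.728 m while reacting, then v²/(2a_F) = 244.810 / 7.000 = 34.973 m while braking, for a total of 29.728 + 34.973 = 64.701 m.
Since a_F ≤ a_L and the follower starts braking later, the follower is never slower than the leader, so the closest approach is when both have stopped.
Minimum gap = 64.701 − 29.855 = 34.846 m.

Minimum gap ≈ 35 m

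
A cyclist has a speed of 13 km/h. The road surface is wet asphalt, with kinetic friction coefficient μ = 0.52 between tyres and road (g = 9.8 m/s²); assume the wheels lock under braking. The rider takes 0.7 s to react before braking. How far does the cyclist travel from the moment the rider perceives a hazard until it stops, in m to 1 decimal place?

13 km/h ÷ 3.6 = 3.6111 m/s.
a = μg = 0.52 × 9.8 = 5.096 m/s².
Reaction distance = v·t_r = 3.6111 × 0.7 = 2.528 m.
Braking distance = v²/(2a) = 3.6111² / (2 × 5.096) = 13.040 / 10.192 = 1.279 m.
Total = 2.528 + 1.279 = 3.807 m.

Total stopping distance ≈ 3.8 m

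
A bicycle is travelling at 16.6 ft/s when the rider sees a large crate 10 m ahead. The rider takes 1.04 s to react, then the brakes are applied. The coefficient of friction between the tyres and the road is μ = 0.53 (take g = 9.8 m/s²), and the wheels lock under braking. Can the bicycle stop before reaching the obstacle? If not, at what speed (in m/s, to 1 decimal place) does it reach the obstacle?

Yes — it stops about 2.3 m short of the obstacle, so it never reaches it

16.6 ft/s × 0.3048 = 5.0597 m/s.
a = μg = 0.53 × 9.8 = 5.194 m/s².
Reaction distance = 5.0597 × 1.04 = 5.262 m.
Braking distance = v²/(2a) = 25.601 / 10.388 = 2.464 m.
Total stopping distance = 5.262 + 2.464 = 7.726 m, vs 10 m available — it stops with 10 − 7.726 = 2.274 m to spare.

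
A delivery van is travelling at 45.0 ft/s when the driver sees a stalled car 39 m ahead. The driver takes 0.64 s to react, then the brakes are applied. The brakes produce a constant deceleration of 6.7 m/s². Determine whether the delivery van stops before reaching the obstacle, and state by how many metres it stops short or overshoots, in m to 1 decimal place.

Yes — it stops 16.2 m short of the obstacle

45 ft/s × 0.3048 = 13.7160 m/s.
Reaction distance = 13.7160 × 0.64 = 8.778 m.
Braking distance = v²/(2a) = 188.129 / 13.400 = 14.039 m.
Total stopping distance = 8.778 + 14.039 = 22.817 m, vs 39 m available — it stops with 39 − 22.817 = 16.183 m to spare.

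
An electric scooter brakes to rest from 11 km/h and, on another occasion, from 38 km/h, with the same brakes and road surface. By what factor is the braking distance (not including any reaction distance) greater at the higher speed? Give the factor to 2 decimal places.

Braking distance d = v²/(2a), so with a fixed, d ∝ v².
Factor = (38/11)² = 3.4545² = 11.9336.

Factor ≈ 11.93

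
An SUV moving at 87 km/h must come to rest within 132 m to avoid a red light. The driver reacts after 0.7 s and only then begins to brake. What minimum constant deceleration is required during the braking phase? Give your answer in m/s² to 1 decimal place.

Required deceleration ≈ 2.5 m/s²

87 km/h ÷ 3.6 = 24.1667 m/s.
Distance covered during reaction = 24.1667 × 0.7 = 16.917 m.
Distance available for braking: 132 − 16.917 = 115.083 m.
v² = 2a·d ⇒ a = v²/(2d) = 24.1667² / (2 × 115.083) = 584.029 / 230.166 = 2.5374 m/s².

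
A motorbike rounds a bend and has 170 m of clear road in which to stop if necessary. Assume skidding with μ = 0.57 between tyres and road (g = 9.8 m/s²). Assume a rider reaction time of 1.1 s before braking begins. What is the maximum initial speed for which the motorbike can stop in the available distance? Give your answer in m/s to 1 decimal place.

a = μg = 0.57 × 9.8 = 5.586 m/s².
Stopping distance: v·t_r + v²/(2a) = 170 with t_r = 1.1 s and a = 5.586 m/s².
So v² + 12.289 v − 1899.24 = 0.
Positive root: v = −a·t_r + √((a·t_r)² + 2a·d) = −6.145 + √(37.761 + 1899.24) = 37.8664 m/s.

Maximum speed ≈ 37.9 m/s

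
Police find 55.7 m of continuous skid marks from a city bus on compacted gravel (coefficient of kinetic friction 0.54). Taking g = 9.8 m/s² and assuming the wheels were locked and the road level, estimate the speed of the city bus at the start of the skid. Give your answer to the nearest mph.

Initial speed ≈ 54 mph

Deceleration a = μg = 0.54 × 9.8 = 5.292 m/s².
v = √(2a·d) = √(2 × 5.292 × 55.7) = √589.529 = 24.2802 m/s.
= 24.2802 ÷ 0.44704 = 54.313 mph.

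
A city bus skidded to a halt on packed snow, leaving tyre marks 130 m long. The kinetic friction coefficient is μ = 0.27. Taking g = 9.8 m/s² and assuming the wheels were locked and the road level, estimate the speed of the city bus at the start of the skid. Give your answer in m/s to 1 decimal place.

Deceleration a = μg = 0.27 × 9.8 = 2.646 m/s².
v = √(2a·d) = √(2 × 2.646 × 130) = √687.960 = 26.2290 m/s.

Initial speed ≈ 26.2 m/s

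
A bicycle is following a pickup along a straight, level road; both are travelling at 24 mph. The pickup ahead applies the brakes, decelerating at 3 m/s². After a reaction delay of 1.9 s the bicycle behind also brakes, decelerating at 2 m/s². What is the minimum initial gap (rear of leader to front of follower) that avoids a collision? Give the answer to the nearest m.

24 mph × 0.44704 = 10.7290 m/s.
Leader travels v²/(2a_L) = 115.111 / 6.000 = 19.185 m before stopping.
Follower covers v·t_r = 10.7290 × 1.9 = 20.385 m while reacting, then v²/(2a_F) = 115.111 / 4.000 = 28.778 m while braking, for a total of 20.385 + 28.778 = 49.163 m.
Since a_F ≤ a_L and the follower starts braking later, the follower is never slower than the leader, so the closest approach is when both have stopped.
Minimum gap = 49.163 − 19.185 = 29.978 m.

Minimum gap ≈ 30 m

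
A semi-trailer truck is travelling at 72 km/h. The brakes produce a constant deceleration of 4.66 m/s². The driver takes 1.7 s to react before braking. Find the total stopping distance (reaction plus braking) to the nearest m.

72 km/h ÷ 3.6 = 20.0000 m/s.
Reaction distance = v·t_r = 20.0000 × 1.7 = 34.000 m.
Braking distance = v²/(2a) = 20.0000² / (2 × 4.660) = 400.000 / 9.320 = 42.918 m.
Total = 34.000 + 42.918 = 76.918 m.

Total stopping distance ≈ 77 m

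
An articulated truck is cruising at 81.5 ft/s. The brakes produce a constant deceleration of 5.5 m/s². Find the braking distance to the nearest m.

81.5 ft/s × 0.3048 = 24.8412 m/s.
Braking distance = v²/(2a) = 24.8412² / (2 × 5.500) = 617.085 / 11.000 = 56.099 m.

Braking distance ≈ 56 m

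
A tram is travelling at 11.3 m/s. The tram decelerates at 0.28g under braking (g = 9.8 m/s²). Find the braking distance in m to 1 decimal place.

a = 0.28 × 9.8 = 2.744 m/s².
Braking distance = v²/(2a) = 11.3000² / (2 × 2.744) = 127.690 / 5.488 = 23.267 m.

Braking distance ≈ 23.3 m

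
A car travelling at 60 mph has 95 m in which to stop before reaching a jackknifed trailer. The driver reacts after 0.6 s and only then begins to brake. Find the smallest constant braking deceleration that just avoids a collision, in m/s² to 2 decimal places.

Required deceleration ≈ 4.56 m/s²

60 mph × 0.44704 = 26.8224 m/s.
Distance covered during reaction = 26.8224 × 0.6 = 16.093 m.
Distance available for braking: 95 − 16.093 = 78.907 m.
v² = 2a·d ⇒ a = v²/(2d) = 26.8224² / (2 × 78.907) = 719.441 / 157.814 = 4.5588 m/s².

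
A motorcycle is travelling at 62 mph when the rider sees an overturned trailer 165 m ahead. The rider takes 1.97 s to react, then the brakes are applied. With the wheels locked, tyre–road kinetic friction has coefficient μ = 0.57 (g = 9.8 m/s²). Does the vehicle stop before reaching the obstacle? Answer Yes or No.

62 mph × 0.44704 = 27.7165 m/s.
a = μg = 0.57 × 9.8 = 5.586 m/s².
Reaction distance = 27.7165 × 1.97 = 54.602 m.
Braking distance = v²/(2a) = 768.204 / 11.172 = 68.762 m.
Total stopping distance = 54.602 + 68.762 = 123.364 m, vs 165 m available — it stops with 165 − 123.364 = 41.636 m to spare.

Yes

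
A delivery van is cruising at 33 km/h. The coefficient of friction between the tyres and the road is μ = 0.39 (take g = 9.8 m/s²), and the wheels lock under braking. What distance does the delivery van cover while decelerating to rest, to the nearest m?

Braking distance ≈ 11 m

33 km/h ÷ 3.6 = 9.1667 m/s.
a = μg = 0.39 × 9.8 = 3.822 m/s².
Braking distance = v²/(2a) = 9.1667² / (2 × 3.822) = 84.028 / 7.644 = 10.993 m.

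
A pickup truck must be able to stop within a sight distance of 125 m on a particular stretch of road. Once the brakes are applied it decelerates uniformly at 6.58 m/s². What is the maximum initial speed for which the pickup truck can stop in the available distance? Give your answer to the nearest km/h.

v²/(2a) = d ⇒ v = √(2 × 6.580 × 125) = √1645.00 = 40.5586 m/s.
40.5586 m/s × 3.6 = 146.011 km/h.

Maximum speed ≈ 146 km/h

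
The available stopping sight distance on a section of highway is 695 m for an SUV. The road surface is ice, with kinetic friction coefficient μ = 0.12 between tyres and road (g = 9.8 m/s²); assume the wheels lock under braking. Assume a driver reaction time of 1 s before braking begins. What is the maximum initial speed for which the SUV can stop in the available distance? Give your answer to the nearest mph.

a = μg = 0.12 × 9.8 = 1.176 m/s².
Stopping distance: v·t_r + v²/(2a) = 695 with t_r = 1 s and a = 1.176 m/s².
So v² + 2.352 v − 1634.64 = 0.
Positive root: v = −a·t_r + √((a·t_r)² + 2a·d) = −1.176 + √(1.383 + 1634.64) = 39.2718 m/s.
39.2718 m/s ÷ 0.44704 = 87.849 mph.

Maximum speed ≈ 88 mph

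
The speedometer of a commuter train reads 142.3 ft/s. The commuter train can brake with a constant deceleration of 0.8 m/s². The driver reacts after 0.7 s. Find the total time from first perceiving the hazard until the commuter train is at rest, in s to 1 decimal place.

142.3 ft/s × 0.3048 = 43.3730 m/s.
Braking time = v/a = 43.3730 / 0.800 = 54.216 s.
Total = 0.7 + 54.216 = 54.916 s.

Total time ≈ 54.9 s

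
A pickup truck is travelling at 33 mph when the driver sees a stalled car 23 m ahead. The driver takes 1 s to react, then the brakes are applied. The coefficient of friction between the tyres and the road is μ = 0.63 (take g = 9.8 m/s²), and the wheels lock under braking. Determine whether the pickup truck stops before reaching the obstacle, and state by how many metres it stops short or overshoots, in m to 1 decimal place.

33 mph × 0.44704 = 14.7523 m/s.
a = μg = 0.63 × 9.8 = 6.174 m/s².
Reaction distance = 14.7523 × 1 = 14.752 m.
Braking distance = v²/(2a) = 217.630 / 12.348 = 17.625 m.
Total stopping distance = 14.752 + 17.625 = 32.377 m, vs 23 m available — it cannot stop in time and overshoots by 32.377 − 23 = 9.377 m.

No — it overshoots by 9.4 m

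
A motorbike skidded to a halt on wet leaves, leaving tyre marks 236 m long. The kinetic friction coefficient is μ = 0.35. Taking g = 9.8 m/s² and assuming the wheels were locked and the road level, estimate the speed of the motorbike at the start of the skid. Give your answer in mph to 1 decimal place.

Deceleration a = μg = 0.35 × 9.8 = 3.430 m/s².
v = √(2a·d) = √(2 × 3.430 × 236) = √1618.960 = 40.2363 m/s.
= 40.2363 ÷ 0.44704 = 90.006 mph.

Initial speed ≈ 90.0 mph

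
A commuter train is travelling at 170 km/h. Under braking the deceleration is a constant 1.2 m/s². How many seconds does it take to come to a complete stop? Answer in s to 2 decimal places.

Braking time ≈ 39.35 s

170 km/h ÷ 3.6 = 47.2222 m/s.
Braking time = v/a = 47.2222 / 1.200 = 39.352 s.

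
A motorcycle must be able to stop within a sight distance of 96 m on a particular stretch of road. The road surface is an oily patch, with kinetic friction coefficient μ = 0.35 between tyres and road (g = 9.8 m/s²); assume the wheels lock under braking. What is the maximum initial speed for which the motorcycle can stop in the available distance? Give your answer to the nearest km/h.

Maximum speed ≈ 92 km/h

a = μg = 0.35 × 9.8 = 3.430 m/s².
v²/(2a) = d ⇒ v = √(2 × 3.430 × 96) = √658.56 = 25.6624 m/s.
25.6624 m/s × 3.6 = 92.385 km/h.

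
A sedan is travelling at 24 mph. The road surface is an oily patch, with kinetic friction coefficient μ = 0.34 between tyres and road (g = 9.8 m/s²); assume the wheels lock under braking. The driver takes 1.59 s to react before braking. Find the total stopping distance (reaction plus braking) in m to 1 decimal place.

24 mph × 0.44704 = 10.7290 m/s.
a = μg = 0.34 × 9.8 = 3.332 m/s².
Reaction distance = v·t_r = 10.7290 × 1.59 = 17.059 m.
Braking distance = v²/(2a) = 10.7290² / (2 × 3.332) = 115.111 / 6.664 = 17.274 m.
Total = 17.059 + 17.274 = 34.333 m.

Total stopping distance ≈ 34.3 m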